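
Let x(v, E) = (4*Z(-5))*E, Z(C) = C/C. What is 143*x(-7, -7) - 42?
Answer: -4046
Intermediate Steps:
Z(C) = 1
x(v, E) = 4*E (x(v, E) = (4*1)*E = 4*E)
143*x(-7, -7) - 42 = 143*(4*(-7)) - 42 = 143*(-28) - 42 = -4004 - 42 = -4046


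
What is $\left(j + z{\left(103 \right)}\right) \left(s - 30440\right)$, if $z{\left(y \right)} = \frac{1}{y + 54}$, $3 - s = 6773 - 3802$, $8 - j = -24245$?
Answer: $- \frac{127208376576}{157} \approx -8.1024 \cdot 10^{8}$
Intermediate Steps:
$j = 24253$ ($j = 8 - -24245 = 8 + 24245 = 24253$)
$s = -2968$ ($s = 3 - \left(6773 - 3802\right) = 3 - 2971 = -2968$)
$z{\left(y \right)} = \frac{1}{54 + y}$
$\left(j + z{\left(103 \right)}\right) \left(s - 30440\right) = \left(24253 + \frac{1}{54 + 103}\right) \left(-2968 - 30440\right) = \left(24253 + \frac{1}{157}\right) \left(-33408\right) = \frac{3807722}{157} \left(-33408\right) = - \frac{127208376576}{157}$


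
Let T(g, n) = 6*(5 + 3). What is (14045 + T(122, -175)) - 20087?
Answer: -5994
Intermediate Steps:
T(g, n) = 48 (T(g, n) = 6*8 = 48)
(14045 + T(122, -175)) - 20087 = (14045 + 48) - 20087 = 14093 - 20087 = -5994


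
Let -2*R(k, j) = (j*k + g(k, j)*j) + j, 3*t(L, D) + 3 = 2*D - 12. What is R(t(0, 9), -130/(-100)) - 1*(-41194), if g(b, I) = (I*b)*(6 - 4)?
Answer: 4119101/100 ≈ 41191.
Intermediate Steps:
t(L, D) = -5 + 2*D/3 (t(L, D) = -1 + (2*D - 12)/3 = -1 + (-12 + 2*D)/3 = -1 + (-4 + 2*D/3) = -5 + 2*D/3)
g(b, I) = 2*I*b (g(b, I) = (I*b)*2 = 2*I*b)
R(k, j) = -j/2 - k*j**2 - j*k/2 (R(k, j) = -((j*k + (2*j*k)*j) + j)/2 = -((j*k + 2*k*j**2) + j)/2 = -(j + j*k + 2*k*j**2)/2 = -j/2 - k*j**2 - j*k/2)
R(t(0, 9), -130/(-100)) - 1*(-41194) = -(-130/(-100))*(1 + (-5 + (2/3)*9) + 2*(-130/(-100))*(-5 + (2/3)*9))/2 - 1*(-41194) = -(-130*(-1/100))*(1 + (-5 + 6) + 2*(-130*(-1/100))*(-5 + 6))/2 + 41194 = -1/2*13/10*(1 + 1 + 2*(13/10)*1) + 41194 = -1/2*13/10*(1 + 1 + 13/5) + 41194 = -1/2*13/10*23/5 + 41194 = -299/100 + 41194 = 4119101/100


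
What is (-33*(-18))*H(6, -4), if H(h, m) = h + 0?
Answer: 3564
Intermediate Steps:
H(h, m) = h
(-33*(-18))*H(6, -4) = -33*(-18)*6 = 594*6 = 3564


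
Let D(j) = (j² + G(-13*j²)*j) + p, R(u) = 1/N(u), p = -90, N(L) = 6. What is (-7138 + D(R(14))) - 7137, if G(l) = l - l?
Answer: -517139/36 ≈ -14365.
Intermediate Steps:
G(l) = 0
R(u) = ⅙ (R(u) = 1/6 = ⅙)
D(j) = -90 + j² (D(j) = (j² + 0*j) - 90 = (j² + 0) - 90 = j² - 90 = -90 + j²)
(-7138 + D(R(14))) - 7137 = (-7138 + (-90 + (⅙)²)) - 7137 = (-7138 + (-90 + 1/36)) - 7137 = (-7138 - 3239/36) - 7137 = -260207/36 - 7137 = -517139/36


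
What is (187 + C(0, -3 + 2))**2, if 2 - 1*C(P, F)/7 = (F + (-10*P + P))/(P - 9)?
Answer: 3247204/81 ≈ 40089.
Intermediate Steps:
C(P, F) = 14 - 7*(F - 9*P)/(-9 + P) (C(P, F) = 14 - 7*(F + (-10*P + P))/(P - 9) = 14 - 7*(F - 9*P)/(-9 + P))
(187 + C(0, -3 + 2))**2 = (187 + 7*(-18 - (-3 + 2) + 11*0)/(-9 + 0))**2 = (187 + 7*(-18 - 1*(-1) + 0)/(-9))**2 = (187 + 7*(-1/9)*(-18 + 1 + 0))**2 = (187 + 7*(-1/9)*(-17))**2 = (187 + 119/9)**2 = (1802/9)**2 = 3247204/81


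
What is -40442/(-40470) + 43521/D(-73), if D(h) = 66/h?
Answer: -21428642723/445170 ≈ -48136.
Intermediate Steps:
-40442/(-40470) + 43521/D(-73) = -40442/(-40470) + 43521/((66/(-73))) = -40442*(-1/40470) + 43521/((66*(-1/73))) = 20221/20235 + 43521/(-66/73) = 20221/20235 + 43521*(-73/66) = 20221/20235 - 1059011/22 = -21428642723/445170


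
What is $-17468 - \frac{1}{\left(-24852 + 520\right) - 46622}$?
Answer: $- \frac{1239424471}{70954} \approx -17468.0$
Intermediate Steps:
$-17468 - \frac{1}{\left(-24852 + 520\right) - 46622} = -17468 - \frac{1}{-24332 - 46622} = -17468 - \frac{1}{-70954} = -17468 - - \frac{1}{70954} = -17468 + \frac{1}{70954} = - \frac{1239424471}{70954}$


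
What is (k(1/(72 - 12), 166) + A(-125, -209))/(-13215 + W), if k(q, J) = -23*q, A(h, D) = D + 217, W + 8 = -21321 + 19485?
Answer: -457/903540 ≈ -0.00050579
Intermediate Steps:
W = -1844 (W = -8 + (-21321 + 19485) = -8 - 1836 = -1844)
A(h, D) = 217 + D
(k(1/(72 - 12), 166) + A(-125, -209))/(-13215 + W) = (-23/(72 - 12) + (217 - 209))/(-13215 - 1844) = (-23/60 + 8)/(-15059) = (-23*1/60 + 8)*(-1/15059) = (-23/60 + 8)*(-1/15059) = (457/60)*(-1/15059) = -457/903540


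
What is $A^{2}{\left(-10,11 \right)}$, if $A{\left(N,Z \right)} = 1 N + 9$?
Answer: $1$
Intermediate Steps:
$A{\left(N,Z \right)} = 9 + N$ ($A{\left(N,Z \right)} = N + 9 = 9 + N$)
$A^{2}{\left(-10,11 \right)} = \left(9 - 10\right)^{2} = \left(-1\right)^{2} = 1$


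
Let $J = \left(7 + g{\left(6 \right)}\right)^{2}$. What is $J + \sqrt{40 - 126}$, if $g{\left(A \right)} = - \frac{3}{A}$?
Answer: $\frac{169}{4} + i \sqrt{86} \approx 42.25 + 9.2736 i$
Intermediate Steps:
$J = \frac{169}{4}$ ($J = \left(7 - \frac{3}{6}\right)^{2} = \left(7 - \frac{1}{2}\right)^{2} = \left(\frac{13}{2}\right)^{2} = \frac{169}{4} \approx 42.25$)
$J + \sqrt{40 - 126} = \frac{169}{4} + \sqrt{40 - 126} = \frac{169}{4} + \sqrt{-86} = \frac{169}{4} + i \sqrt{86}$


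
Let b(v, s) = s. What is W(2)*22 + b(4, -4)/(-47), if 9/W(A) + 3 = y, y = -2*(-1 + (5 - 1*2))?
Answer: -9278/329 ≈ -28.201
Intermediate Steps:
y = -4 (y = -2*(-1 + (5 - 2)) = -2*(-1 + 3) = -2*2 = -4)
W(A) = -9/7 (W(A) = 9/(-3 - 4) = 9/(-7) = 9*(-⅐) = -9/7)
W(2)*22 + b(4, -4)/(-47) = -9/7*22 - 4/(-47) = -198/7 - 4*(-1/47) = -198/7 + 4/47 = -9278/329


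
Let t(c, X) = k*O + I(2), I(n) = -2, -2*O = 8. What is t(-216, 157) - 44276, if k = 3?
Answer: -44290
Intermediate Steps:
O = -4 (O = -½*8 = -4)
t(c, X) = -14 (t(c, X) = 3*(-4) - 2 = -12 - 2 = -14)
t(-216, 157) - 44276 = -14 - 44276 = -44290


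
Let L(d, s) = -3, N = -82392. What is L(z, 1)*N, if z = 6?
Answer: 247176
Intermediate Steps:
L(z, 1)*N = -3*(-82392) = 247176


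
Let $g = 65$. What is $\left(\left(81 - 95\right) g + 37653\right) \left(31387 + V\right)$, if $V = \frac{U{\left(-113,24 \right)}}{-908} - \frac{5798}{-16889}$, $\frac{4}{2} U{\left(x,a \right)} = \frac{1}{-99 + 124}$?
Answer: $\frac{884278281498627673}{766760600} \approx 1.1533 \cdot 10^{9}$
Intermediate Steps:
$U{\left(x,a \right)} = \frac{1}{50}$ ($U{\left(x,a \right)} = \frac{1}{2 \left(-99 + 124\right)} = \frac{1}{2 \cdot 25} = \frac{1}{2} \cdot \frac{1}{25} = \frac{1}{50}$)
$V = \frac{263212311}{766760600}$ ($V = \frac{1}{50 \left(-908\right)} - \frac{5798}{-16889} = \frac{1}{50} \left(- \frac{1}{908}\right) - - \frac{5798}{16889} = - \frac{1}{45400} + \frac{5798}{16889} = \frac{263212311}{766760600} \approx 0.34328$)
$\left(\left(81 - 95\right) g + 37653\right) \left(31387 + V\right) = \left(\left(81 - 95\right) 65 + 37653\right) \left(31387 + \frac{263212311}{766760600}\right) = \left(\left(-14\right) 65 + 37653\right) \frac{24066578164511}{766760600} = \left(-910 + 37653\right) \frac{24066578164511}{766760600} = 36743 \cdot \frac{24066578164511}{766760600} = \frac{884278281498627673}{766760600}$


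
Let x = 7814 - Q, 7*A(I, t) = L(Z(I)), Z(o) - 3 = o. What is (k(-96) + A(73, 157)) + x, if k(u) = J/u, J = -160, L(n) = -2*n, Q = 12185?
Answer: -92212/21 ≈ -4391.0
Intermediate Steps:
Z(o) = 3 + o
A(I, t) = -6/7 - 2*I/7 (A(I, t) = (-2*(3 + I))/7 = (-6 - 2*I)/7 = -6/7 - 2*I/7)
k(u) = -160/u
x = -4371 (x = 7814 - 1*12185 = 7814 - 12185 = -4371)
(k(-96) + A(73, 157)) + x = (-160/(-96) + (-6/7 - 2/7*73)) - 4371 = (-160*(-1/96) + (-6/7 - 146/7)) - 4371 = (5/3 - 152/7) - 4371 = -421/21 - 4371 = -92212/21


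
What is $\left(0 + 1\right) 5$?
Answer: $5$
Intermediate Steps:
$\left(0 + 1\right) 5 = 1 \cdot 5 = 5$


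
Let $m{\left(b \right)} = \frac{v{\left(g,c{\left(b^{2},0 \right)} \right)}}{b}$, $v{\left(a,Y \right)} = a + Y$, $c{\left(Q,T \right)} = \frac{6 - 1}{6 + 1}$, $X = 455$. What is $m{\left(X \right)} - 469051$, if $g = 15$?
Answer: $- \frac{298785465}{637} \approx -4.6905 \cdot 10^{5}$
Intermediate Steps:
$c{\left(Q,T \right)} = \frac{5}{7}$
$v{\left(a,Y \right)} = Y + a$
$m{\left(b \right)} = \frac{110}{7 b}$ ($m{\left(b \right)} = \frac{\frac{5}{7} + 15}{b} = \frac{110}{7 b}$)
$m{\left(X \right)} - 469051 = \frac{110}{7 \cdot 455} - 469051 = \frac{110}{7} \cdot \frac{1}{455} - 469051 = \frac{22}{637} - 469051 = - \frac{298785465}{637}$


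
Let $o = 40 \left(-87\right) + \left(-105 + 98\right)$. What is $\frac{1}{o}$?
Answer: $- \frac{1}{3487} \approx -0.00028678$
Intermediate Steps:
$o = -3487$ ($o = -3480 - 7 = -3487$)
$\frac{1}{o} = \frac{1}{-3487} = - \frac{1}{3487}$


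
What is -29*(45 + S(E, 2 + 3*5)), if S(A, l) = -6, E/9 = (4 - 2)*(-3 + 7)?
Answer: -1131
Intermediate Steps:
E = 72 (E = 9*((4 - 2)*(-3 + 7)) = 9*(2*4) = 9*8 = 72)
-29*(45 + S(E, 2 + 3*5)) = -29*(45 - 6) = -29*39 = -1131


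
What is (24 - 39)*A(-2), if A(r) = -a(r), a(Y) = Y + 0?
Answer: -30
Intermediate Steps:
a(Y) = Y
A(r) = -r
(24 - 39)*A(-2) = (24 - 39)*(-1*(-2)) = -15*2 = -30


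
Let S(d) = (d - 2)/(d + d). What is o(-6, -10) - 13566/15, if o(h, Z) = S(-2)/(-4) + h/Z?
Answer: -18081/20 ≈ -904.05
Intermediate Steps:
S(d) = (-2 + d)/(2*d) (S(d) = (-2 + d)/((2*d)) = (-2 + d)*(1/(2*d)) = (-2 + d)/(2*d))
o(h, Z) = -¼ + h/Z (o(h, Z) = ((½)*(-2 - 2)/(-2))/(-4) + h/Z = ((½)*(-½)*(-4))*(-¼) + h/Z = 1*(-¼) + h/Z = -¼ + h/Z)
o(-6, -10) - 13566/15 = (-6 - ¼*(-10))/(-10) - 13566/15 = -(-6 + 5/2)/10 - 13566/15 = -⅒*(-7/2) - 119*38/5 = 7/20 - 4522/5 = -18081/20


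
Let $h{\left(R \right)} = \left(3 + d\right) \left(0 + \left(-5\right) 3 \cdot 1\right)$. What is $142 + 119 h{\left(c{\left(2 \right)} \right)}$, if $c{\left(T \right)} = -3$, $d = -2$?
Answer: $-1643$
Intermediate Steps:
$h{\left(R \right)} = -15$ ($h{\left(R \right)} = \left(3 - 2\right) \left(0 + \left(-5\right) 3 \cdot 1\right) = 1 \left(0 - 15\right) = 1 \left(-15\right) = -15$)
$142 + 119 h{\left(c{\left(2 \right)} \right)} = 142 + 119 \left(-15\right) = 142 - 1785 = -1643$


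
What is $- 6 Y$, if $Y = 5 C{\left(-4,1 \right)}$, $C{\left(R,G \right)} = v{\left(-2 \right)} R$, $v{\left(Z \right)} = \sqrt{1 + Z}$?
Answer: $120 i \approx 120.0 i$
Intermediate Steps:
$C{\left(R,G \right)} = i R$ ($C{\left(R,G \right)} = \sqrt{1 - 2} R = \sqrt{-1} R = i R$)
$Y = - 20 i$ ($Y = 5 i \left(-4\right) = 5 \left(- 4 i\right) = - 20 i \approx - 20.0 i$)
$- 6 Y = - 6 \left(- 20 i\right) = 120 i$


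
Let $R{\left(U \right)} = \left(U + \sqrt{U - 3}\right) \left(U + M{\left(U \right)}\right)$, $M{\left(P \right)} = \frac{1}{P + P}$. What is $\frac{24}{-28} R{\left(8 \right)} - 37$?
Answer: $- \frac{646}{7} - \frac{387 \sqrt{5}}{56} \approx -107.74$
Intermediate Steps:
$M{\left(P \right)} = \frac{1}{2 P}$
$R{\left(U \right)} = \left(U + \sqrt{-3 + U}\right) \left(U + \frac{1}{2 U}\right)$ ($R{\left(U \right)} = \left(U + \sqrt{U - 3}\right) \left(U + \frac{1}{2 U}\right) = \left(U + \sqrt{-3 + U}\right) \left(U + \frac{1}{2 U}\right)$)
$\frac{24}{-28} R{\left(8 \right)} - 37 = \frac{24}{-28} \left(\frac{1}{2} + 8^{2} + 8 \sqrt{-3 + 8} + \frac{\sqrt{-3 + 8}}{2 \cdot 8}\right) - 37 = 24 \left(- \frac{1}{28}\right) \left(\frac{1}{2} + 64 + 8 \sqrt{5} + \frac{1}{2} \cdot \frac{1}{8} \sqrt{5}\right) - 37 = - \frac{6 \left(\frac{1}{2} + 64 + 8 \sqrt{5} + \frac{\sqrt{5}}{16}\right)}{7} - 37 = - \frac{6 \left(\frac{129}{2} + \frac{129 \sqrt{5}}{16}\right)}{7} - 37 = \left(- \frac{387}{7} - \frac{387 \sqrt{5}}{56}\right) - 37 = - \frac{646}{7} - \frac{387 \sqrt{5}}{56}$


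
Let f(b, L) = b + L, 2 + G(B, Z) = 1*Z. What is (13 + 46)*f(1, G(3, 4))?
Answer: 177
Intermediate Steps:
G(B, Z) = -2 + Z (G(B, Z) = -2 + 1*Z = -2 + Z)
f(b, L) = L + b
(13 + 46)*f(1, G(3, 4)) = (13 + 46)*((-2 + 4) + 1) = 59*(2 + 1) = 59*3 = 177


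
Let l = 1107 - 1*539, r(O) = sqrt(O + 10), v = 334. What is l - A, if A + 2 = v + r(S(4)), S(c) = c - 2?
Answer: 236 - 2*sqrt(3) ≈ 232.54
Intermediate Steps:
S(c) = -2 + c
r(O) = sqrt(10 + O)
l = 568 (l = 1107 - 539 = 568)
A = 332 + 2*sqrt(3) (A = -2 + (334 + sqrt(10 + (-2 + 4))) = -2 + (334 + sqrt(10 + 2)) = -2 + (334 + sqrt(12)) = -2 + (334 + 2*sqrt(3)) = 332 + 2*sqrt(3) ≈ 335.46)
l - A = 568 - (332 + 2*sqrt(3)) = 568 + (-332 - 2*sqrt(3)) = 236 - 2*sqrt(3)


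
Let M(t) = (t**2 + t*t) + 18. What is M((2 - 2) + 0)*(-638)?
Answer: -11484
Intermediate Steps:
M(t) = 18 + 2*t**2 (M(t) = (t**2 + t**2) + 18 = 2*t**2 + 18 = 18 + 2*t**2)
M((2 - 2) + 0)*(-638) = (18 + 2*((2 - 2) + 0)**2)*(-638) = (18 + 2*(0 + 0)**2)*(-638) = (18 + 2*0**2)*(-638) = (18 + 2*0)*(-638) = (18 + 0)*(-638) = 18*(-638) = -11484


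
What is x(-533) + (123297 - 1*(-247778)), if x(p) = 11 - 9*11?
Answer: 370987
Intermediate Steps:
x(p) = -88 (x(p) = 11 - 99 = -88)
x(-533) + (123297 - 1*(-247778)) = -88 + (123297 - 1*(-247778)) = -88 + (123297 + 247778) = -88 + 371075 = 370987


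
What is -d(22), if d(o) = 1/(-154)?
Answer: 1/154 ≈ 0.0064935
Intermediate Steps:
d(o) = -1/154
-d(22) = -1*(-1/154) = 1/154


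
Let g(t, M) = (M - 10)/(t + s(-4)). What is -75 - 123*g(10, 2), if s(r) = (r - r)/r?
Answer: 117/5 ≈ 23.400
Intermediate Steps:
s(r) = 0 (s(r) = 0/r = 0)
g(t, M) = (-10 + M)/t (g(t, M) = (M - 10)/(t + 0) = (-10 + M)/t)
-75 - 123*g(10, 2) = -75 - 123*(-10 + 2)/10 = -75 - 123*(-8)/10 = -75 - 123*(-4/5) = -75 + 492/5 = 117/5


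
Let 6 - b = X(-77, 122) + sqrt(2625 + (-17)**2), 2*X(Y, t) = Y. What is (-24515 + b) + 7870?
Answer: -33201/2 - sqrt(2914) ≈ -16654.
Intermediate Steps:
X(Y, t) = Y/2
b = 89/2 - sqrt(2914) (b = 6 - ((1/2)*(-77) + sqrt(2625 + (-17)**2)) = 6 - (-77/2 + sqrt(2625 + 289)) = 6 - (-77/2 + sqrt(2914)) = 6 + (77/2 - sqrt(2914)) = 89/2 - sqrt(2914) ≈ -9.4815)
(-24515 + b) + 7870 = (-24515 + (89/2 - sqrt(2914))) + 7870 = (-48941/2 - sqrt(2914)) + 7870 = -33201/2 - sqrt(2914)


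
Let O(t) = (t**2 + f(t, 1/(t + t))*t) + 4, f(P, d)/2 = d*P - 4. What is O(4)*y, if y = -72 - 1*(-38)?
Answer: 272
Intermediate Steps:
f(P, d) = -8 + 2*P*d (f(P, d) = 2*(d*P - 4) = 2*(P*d - 4) = 2*(-4 + P*d) = -8 + 2*P*d)
O(t) = 4 + t**2 - 7*t (O(t) = (t**2 + (-8 + 2*t/(t + t))*t) + 4 = (t**2 + (-8 + 2*t/((2*t)))*t) + 4 = (t**2 + (-8 + 2*t*(1/(2*t)))*t) + 4 = (t**2 + (-8 + 1)*t) + 4 = (t**2 - 7*t) + 4 = 4 + t**2 - 7*t)
y = -34 (y = -72 + 38 = -34)
O(4)*y = (4 + 4**2 - 7*4)*(-34) = (4 + 16 - 28)*(-34) = -8*(-34) = 272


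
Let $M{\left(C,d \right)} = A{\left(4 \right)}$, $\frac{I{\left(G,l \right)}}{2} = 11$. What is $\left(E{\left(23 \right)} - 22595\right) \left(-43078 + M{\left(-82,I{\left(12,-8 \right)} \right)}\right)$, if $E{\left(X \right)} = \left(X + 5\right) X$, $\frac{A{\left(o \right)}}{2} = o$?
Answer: $945429570$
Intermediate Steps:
$A{\left(o \right)} = 2 o$
$I{\left(G,l \right)} = 22$ ($I{\left(G,l \right)} = 2 \cdot 11 = 22$)
$M{\left(C,d \right)} = 8$ ($M{\left(C,d \right)} = 2 \cdot 4 = 8$)
$E{\left(X \right)} = X \left(5 + X\right)$ ($E{\left(X \right)} = \left(5 + X\right) X = X \left(5 + X\right)$)
$\left(E{\left(23 \right)} - 22595\right) \left(-43078 + M{\left(-82,I{\left(12,-8 \right)} \right)}\right) = \left(23 \left(5 + 23\right) - 22595\right) \left(-43078 + 8\right) = \left(23 \cdot 28 - 22595\right) \left(-43070\right) = \left(644 - 22595\right) \left(-43070\right) = \left(-21951\right) \left(-43070\right) = 945429570$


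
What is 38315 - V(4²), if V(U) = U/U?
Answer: 38314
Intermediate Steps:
V(U) = 1
38315 - V(4²) = 38315 - 1*1 = 38315 - 1 = 38314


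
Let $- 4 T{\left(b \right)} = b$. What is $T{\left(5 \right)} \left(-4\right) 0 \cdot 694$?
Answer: $0$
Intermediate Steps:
$T{\left(b \right)} = - \frac{b}{4}$
$T{\left(5 \right)} \left(-4\right) 0 \cdot 694 = \left(- \frac{1}{4}\right) 5 \left(-4\right) 0 \cdot 694 = \left(- \frac{5}{4}\right) \left(-4\right) 0 \cdot 694 = 5 \cdot 0 \cdot 694 = 0 \cdot 694 = 0$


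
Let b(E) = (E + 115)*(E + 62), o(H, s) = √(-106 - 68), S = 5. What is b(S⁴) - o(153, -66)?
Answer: 508380 - I*√174 ≈ 5.0838e+5 - 13.191*I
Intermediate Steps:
o(H, s) = I*√174 (o(H, s) = √(-174) = I*√174)
b(E) = (62 + E)*(115 + E) (b(E) = (115 + E)*(62 + E) = (62 + E)*(115 + E))
b(S⁴) - o(153, -66) = (7130 + (5⁴)² + 177*5⁴) - I*√174 = (7130 + 625² + 177*625) - I*√174 = (7130 + 390625 + 110625) - I*√174 = 508380 - I*√174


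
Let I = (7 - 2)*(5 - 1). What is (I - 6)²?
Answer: 196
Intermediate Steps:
I = 20 (I = 5*4 = 20)
(I - 6)² = (20 - 6)² = 14² = 196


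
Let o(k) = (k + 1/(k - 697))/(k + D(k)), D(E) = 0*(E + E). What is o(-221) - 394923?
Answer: -80120985515/202878 ≈ -3.9492e+5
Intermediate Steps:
D(E) = 0 (D(E) = 0*(2*E) = 0)
o(k) = (k + 1/(-697 + k))/k (o(k) = (k + 1/(k - 697))/(k + 0) = (k + 1/(-697 + k))/k)
o(-221) - 394923 = (1 + (-221)² - 697*(-221))/((-221)*(-697 - 221)) - 394923 = -1/221*(1 + 48841 + 154037)/(-918) - 394923 = -1/221*(-1/918)*202879 - 394923 = 202879/202878 - 394923 = -80120985515/202878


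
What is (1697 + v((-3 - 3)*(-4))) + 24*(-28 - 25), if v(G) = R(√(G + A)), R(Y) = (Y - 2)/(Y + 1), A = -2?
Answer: 2983/7 - √22/7 ≈ 425.47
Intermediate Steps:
R(Y) = (-2 + Y)/(1 + Y)
v(G) = (-2 + √(-2 + G))/(1 + √(-2 + G)) (v(G) = (-2 + √(G - 2))/(1 + √(G - 2)) = (-2 + √(-2 + G))/(1 + √(-2 + G)))
(1697 + v((-3 - 3)*(-4))) + 24*(-28 - 25) = (1697 + (-2 + √(-2 + (-3 - 3)*(-4)))/(1 + √(-2 + (-3 - 3)*(-4)))) + 24*(-28 - 25) = (1697 + (-2 + √(-2 - 6*(-4)))/(1 + √(-2 - 6*(-4)))) + 24*(-53) = (1697 + (-2 + √(-2 + 24))/(1 + √(-2 + 24))) - 1272 = (1697 + (-2 + √22)/(1 + √22)) - 1272 = 425 + (-2 + √22)/(1 + √22)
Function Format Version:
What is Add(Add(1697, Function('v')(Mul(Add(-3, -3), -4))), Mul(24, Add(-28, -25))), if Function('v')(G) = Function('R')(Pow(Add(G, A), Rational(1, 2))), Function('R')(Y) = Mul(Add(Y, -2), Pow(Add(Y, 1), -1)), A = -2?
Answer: Add(Rational(2983, 7), Mul(Rational(-1, 7), Pow(22, Rational(1, 2)))) ≈ 425.47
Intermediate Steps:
Function('R')(Y) = Mul(Pow(Add(1, Y), -1), Add(-2, Y)) (Function('R')(Y) = Mul(Add(-2, Y), Pow(Add(1, Y), -1)) = Mul(Pow(Add(1, Y), -1), Add(-2, Y)))
Function('v')(G) = Mul(Pow(Add(1, Pow(Add(-2, G), Rational(1, 2))), -1), Add(-2, Pow(Add(-2, G), Rational(1, 2)))) (Function('v')(G) = Mul(Pow(Add(1, Pow(Add(G, -2), Rational(1, 2))), -1), Add(-2, Pow(Add(G, -2), Rational(1, 2)))) = Mul(Pow(Add(1, Pow(Add(-2, G), Rational(1, 2))), -1), Add(-2, Pow(Add(-2, G), Rational(1, 2)))))
Add(Add(1697, Function('v')(Mul(Add(-3, -3), -4))), Mul(24, Add(-28, -25))) = Add(Add(1697, Mul(Pow(Add(1, Pow(Add(-2, Mul(Add(-3, -3), -4)), Rational(1, 2))), -1), Add(-2, Pow(Add(-2, Mul(Add(-3, -3), -4)), Rational(1, 2))))), Mul(24, Add(-28, -25))) = Add(Add(1697, Mul(Pow(Add(1, Pow(Add(-2, Mul(-6, -4)), Rational(1, 2))), -1), Add(-2, Pow(Add(-2, Mul(-6, -4)), Rational(1, 2))))), Mul(24, -53)) = Add(Add(1697, Mul(Pow(Add(1, Pow(Add(-2, 24), Rational(1, 2))), -1), Add(-2, Pow(Add(-2, 24), Rational(1, 2))))), -1272) = Add(Add(1697, Mul(Pow(Add(1, Pow(22, Rational(1, 2))), -1), Add(-2, Pow(22, Rational(1, 2))))), -1272) = Add(425, Mul(Pow(Add(1, Pow(22, Rational(1, 2))), -1), Add(-2, Pow(22, Rational(1, 2)))))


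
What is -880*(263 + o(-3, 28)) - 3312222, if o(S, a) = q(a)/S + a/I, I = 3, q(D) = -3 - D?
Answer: -10682906/3 ≈ -3.5610e+6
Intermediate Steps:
o(S, a) = a/3 + (-3 - a)/S (o(S, a) = (-3 - a)/S + a/3 = a/3 + (-3 - a)/S)
-880*(263 + o(-3, 28)) - 3312222 = -880*(263 + (-3 - 1*28 + (⅓)*(-3)*28)/(-3)) - 3312222 = -880*(263 - (-3 - 28 - 28)/3) - 3312222 = -880*(263 - ⅓*(-59)) - 3312222 = -880*(263 + 59/3) - 3312222 = -880*848/3 - 3312222 = -746240/3 - 3312222 = -10682906/3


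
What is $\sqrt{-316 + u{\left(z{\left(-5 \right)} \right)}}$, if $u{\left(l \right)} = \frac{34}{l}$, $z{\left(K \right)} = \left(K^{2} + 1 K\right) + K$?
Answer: $\frac{i \sqrt{70590}}{15} \approx 17.713 i$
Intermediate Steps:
$z{\left(K \right)} = K^{2} + 2 K$ ($z{\left(K \right)} = \left(K^{2} + K\right) + K = \left(K + K^{2}\right) + K = K^{2} + 2 K$)
$\sqrt{-316 + u{\left(z{\left(-5 \right)} \right)}} = \sqrt{-316 + \frac{34}{\left(-5\right) \left(2 - 5\right)}} = \sqrt{-316 + \frac{34}{\left(-5\right) \left(-3\right)}} = \sqrt{-316 + \frac{34}{15}} = \sqrt{- \frac{4706}{15}} = \frac{i \sqrt{70590}}{15}$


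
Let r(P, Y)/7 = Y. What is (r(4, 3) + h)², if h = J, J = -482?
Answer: 212521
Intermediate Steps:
r(P, Y) = 7*Y
h = -482
(r(4, 3) + h)² = (7*3 - 482)² = (21 - 482)² = (-461)² = 212521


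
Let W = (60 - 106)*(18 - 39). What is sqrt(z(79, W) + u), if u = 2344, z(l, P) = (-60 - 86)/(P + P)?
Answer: sqrt(2187247146)/966 ≈ 48.414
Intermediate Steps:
W = 966 (W = -46*(-21) = 966)
z(l, P) = -73/P (z(l, P) = -146*1/(2*P) = -73/P)
sqrt(z(79, W) + u) = sqrt(-73/966 + 2344) = sqrt(2264231/966) = sqrt(2187247146)/966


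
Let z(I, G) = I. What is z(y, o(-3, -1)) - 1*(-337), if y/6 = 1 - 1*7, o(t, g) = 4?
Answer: 301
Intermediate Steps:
y = -36 (y = 6*(1 - 1*7) = 6*(1 - 7) = 6*(-6) = -36)
z(y, o(-3, -1)) - 1*(-337) = -36 - 1*(-337) = -36 + 337 = 301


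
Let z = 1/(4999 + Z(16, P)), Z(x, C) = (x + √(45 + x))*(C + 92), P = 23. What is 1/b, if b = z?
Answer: 6839 + 115*√61 ≈ 7737.2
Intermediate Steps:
Z(x, C) = (92 + C)*(x + √(45 + x)) (Z(x, C) = (x + √(45 + x))*(92 + C) = (92 + C)*(x + √(45 + x)))
z = 1/(6839 + 115*√61) (z = 1/(4999 + (92*16 + 92*√(45 + 16) + 23*16 + 23*√(45 + 16))) = 1/(4999 + (1472 + 92*√61 + 368 + 23*√61)) = 1/(4999 + (1840 + 115*√61)) = 1/(6839 + 115*√61) ≈ 0.00012925)
b = 6839/45965196 - 115*√61/45965196 ≈ 0.00012925
1/b = 1/(6839/45965196 - 115*√61/45965196)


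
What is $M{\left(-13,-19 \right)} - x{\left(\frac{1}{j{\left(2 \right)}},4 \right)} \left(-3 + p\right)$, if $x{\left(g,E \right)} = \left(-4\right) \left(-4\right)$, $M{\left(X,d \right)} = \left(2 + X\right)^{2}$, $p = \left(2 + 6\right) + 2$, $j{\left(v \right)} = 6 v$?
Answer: $9$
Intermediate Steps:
$p = 10$ ($p = 8 + 2 = 10$)
$x{\left(g,E \right)} = 16$
$M{\left(-13,-19 \right)} - x{\left(\frac{1}{j{\left(2 \right)}},4 \right)} \left(-3 + p\right) = \left(2 - 13\right)^{2} - 16 \left(-3 + 10\right) = \left(-11\right)^{2} - 16 \cdot 7 = 121 - 112 = 9$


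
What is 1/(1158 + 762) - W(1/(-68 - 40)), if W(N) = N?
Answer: 169/17280 ≈ 0.0097801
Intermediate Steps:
1/(1158 + 762) - W(1/(-68 - 40)) = 1/(1158 + 762) - 1/(-68 - 40) = 1/1920 - 1/(-108) = 1/1920 - 1*(-1/108) = 1/1920 + 1/108 = 169/17280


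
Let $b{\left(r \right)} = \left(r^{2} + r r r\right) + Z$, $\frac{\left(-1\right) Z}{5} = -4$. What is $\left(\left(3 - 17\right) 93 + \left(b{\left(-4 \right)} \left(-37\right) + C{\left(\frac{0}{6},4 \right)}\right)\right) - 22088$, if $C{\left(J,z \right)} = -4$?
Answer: $-22358$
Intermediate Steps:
$Z = 20$ ($Z = \left(-5\right) \left(-4\right) = 20$)
$b{\left(r \right)} = 20 + r^{2} + r^{3}$ ($b{\left(r \right)} = \left(r^{2} + r r r\right) + 20 = \left(r^{2} + r^{2} r\right) + 20 = \left(r^{2} + r^{3}\right) + 20 = 20 + r^{2} + r^{3}$)
$\left(\left(3 - 17\right) 93 + \left(b{\left(-4 \right)} \left(-37\right) + C{\left(\frac{0}{6},4 \right)}\right)\right) - 22088 = \left(\left(3 - 17\right) 93 - \left(4 - \left(20 + \left(-4\right)^{2} + \left(-4\right)^{3}\right) \left(-37\right)\right)\right) - 22088 = \left(\left(-14\right) 93 - \left(4 - \left(20 + 16 - 64\right) \left(-37\right)\right)\right) - 22088 = \left(-1302 - -1032\right) - 22088 = \left(-1302 + \left(1036 - 4\right)\right) - 22088 = \left(-1302 + 1032\right) - 22088 = -270 - 22088 = -22358$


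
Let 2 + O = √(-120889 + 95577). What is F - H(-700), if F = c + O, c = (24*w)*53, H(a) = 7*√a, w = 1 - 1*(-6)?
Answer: 8902 - 70*I*√7 + 4*I*√1582 ≈ 8902.0 - 26.105*I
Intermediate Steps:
w = 7 (w = 1 + 6 = 7)
O = -2 + 4*I*√1582 (O = -2 + √(-120889 + 95577) = -2 + √(-25312) = -2 + 4*I*√1582 ≈ -2.0 + 159.1*I)
c = 8904 (c = (24*7)*53 = 168*53 = 8904)
F = 8902 + 4*I*√1582 (F = 8904 + (-2 + 4*I*√1582) = 8902 + 4*I*√1582 ≈ 8902.0 + 159.1*I)
F - H(-700) = (8902 + 4*I*√1582) - 7*√(-700) = (8902 + 4*I*√1582) - 7*10*I*√7 = (8902 + 4*I*√1582) - 70*I*√7 = 8902 - 70*I*√7 + 4*I*√1582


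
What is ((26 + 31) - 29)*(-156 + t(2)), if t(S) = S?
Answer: -4312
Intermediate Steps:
((26 + 31) - 29)*(-156 + t(2)) = ((26 + 31) - 29)*(-156 + 2) = (57 - 29)*(-154) = 28*(-154) = -4312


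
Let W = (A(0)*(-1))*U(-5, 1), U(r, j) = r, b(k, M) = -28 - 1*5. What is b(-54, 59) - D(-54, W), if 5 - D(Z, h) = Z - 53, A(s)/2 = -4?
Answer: -145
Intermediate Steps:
b(k, M) = -33 (b(k, M) = -28 - 5 = -33)
A(s) = -8 (A(s) = 2*(-4) = -8)
W = -40 (W = -8*(-1)*(-5) = 8*(-5) = -40)
D(Z, h) = 58 - Z (D(Z, h) = 5 - (Z - 53) = 5 - (-53 + Z) = 5 + (53 - Z) = 58 - Z)
b(-54, 59) - D(-54, W) = -33 - (58 - 1*(-54)) = -33 - (58 + 54) = -33 - 1*112 = -33 - 112 = -145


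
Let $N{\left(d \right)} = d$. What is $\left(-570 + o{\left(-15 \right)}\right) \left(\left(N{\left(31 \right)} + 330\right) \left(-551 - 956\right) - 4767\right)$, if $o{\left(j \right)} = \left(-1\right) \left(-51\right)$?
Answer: $284824086$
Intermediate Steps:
$o{\left(j \right)} = 51$
$\left(-570 + o{\left(-15 \right)}\right) \left(\left(N{\left(31 \right)} + 330\right) \left(-551 - 956\right) - 4767\right) = \left(-570 + 51\right) \left(\left(31 + 330\right) \left(-551 - 956\right) - 4767\right) = - 519 \left(361 \left(-1507\right) - 4767\right) = - 519 \left(-544027 - 4767\right) = \left(-519\right) \left(-548794\right) = 284824086$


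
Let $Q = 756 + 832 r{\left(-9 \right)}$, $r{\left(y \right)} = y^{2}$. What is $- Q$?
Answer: $-68148$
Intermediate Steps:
$Q = 68148$ ($Q = 756 + 832 \left(-9\right)^{2} = 756 + 832 \cdot 81 = 756 + 67392 = 68148$)
$- Q = \left(-1\right) 68148 = -68148$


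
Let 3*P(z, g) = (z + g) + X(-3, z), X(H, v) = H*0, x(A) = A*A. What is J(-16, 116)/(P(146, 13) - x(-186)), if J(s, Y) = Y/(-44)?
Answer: 29/379973 ≈ 7.6321e-5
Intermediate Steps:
x(A) = A²
X(H, v) = 0
J(s, Y) = -Y/44 (J(s, Y) = Y*(-1/44) = -Y/44)
P(z, g) = g/3 + z/3 (P(z, g) = ((z + g) + 0)/3 = ((g + z) + 0)/3 = (g + z)/3 = g/3 + z/3)
J(-16, 116)/(P(146, 13) - x(-186)) = (-1/44*116)/(((⅓)*13 + (⅓)*146) - 1*(-186)²) = -29/(11*((13/3 + 146/3) - 1*34596)) = -29/(11*(53 - 34596)) = -29/11/(-34543) = -29/11*(-1/34543) = 29/379973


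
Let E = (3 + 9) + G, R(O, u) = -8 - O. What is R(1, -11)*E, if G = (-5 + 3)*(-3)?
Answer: -162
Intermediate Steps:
G = 6 (G = -2*(-3) = 6)
E = 18 (E = (3 + 9) + 6 = 12 + 6 = 18)
R(1, -11)*E = (-8 - 1*1)*18 = (-8 - 1)*18 = -9*18 = -162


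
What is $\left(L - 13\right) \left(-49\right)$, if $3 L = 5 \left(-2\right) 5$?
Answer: $\frac{4361}{3} \approx 1453.7$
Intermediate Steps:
$L = - \frac{50}{3}$ ($L = \frac{5 \left(-2\right) 5}{3} = \frac{\left(-10\right) 5}{3} = \frac{1}{3} \left(-50\right) = - \frac{50}{3} \approx -16.667$)
$\left(L - 13\right) \left(-49\right) = \left(- \frac{50}{3} - 13\right) \left(-49\right) = \left(- \frac{89}{3}\right) \left(-49\right) = \frac{4361}{3}$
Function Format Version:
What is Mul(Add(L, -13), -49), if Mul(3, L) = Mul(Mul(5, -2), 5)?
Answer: Rational(4361, 3) ≈ 1453.7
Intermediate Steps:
L = Rational(-50, 3) (L = Mul(Rational(1, 3), Mul(Mul(5, -2), 5)) = Mul(Rational(1, 3), Mul(-10, 5)) = Mul(Rational(1, 3), -50) = Rational(-50, 3) ≈ -16.667)
Mul(Add(L, -13), -49) = Mul(Add(Rational(-50, 3), -13), -49) = Mul(Rational(-89, 3), -49) = Rational(4361, 3)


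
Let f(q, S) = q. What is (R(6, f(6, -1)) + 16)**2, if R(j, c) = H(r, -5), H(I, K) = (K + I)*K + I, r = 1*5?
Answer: 441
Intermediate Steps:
r = 5
H(I, K) = I + K*(I + K) (H(I, K) = (I + K)*K + I = K*(I + K) + I = I + K*(I + K))
R(j, c) = 5 (R(j, c) = 5 + (-5)**2 + 5*(-5) = 5 + 25 - 25 = 5)
(R(6, f(6, -1)) + 16)**2 = (5 + 16)**2 = 21**2 = 441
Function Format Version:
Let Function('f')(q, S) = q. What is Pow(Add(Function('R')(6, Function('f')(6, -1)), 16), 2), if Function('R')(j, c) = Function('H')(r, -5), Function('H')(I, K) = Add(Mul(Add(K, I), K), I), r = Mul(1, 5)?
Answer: 441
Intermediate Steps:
r = 5
Function('H')(I, K) = Add(I, Mul(K, Add(I, K))) (Function('H')(I, K) = Add(Mul(Add(I, K), K), I) = Add(Mul(K, Add(I, K)), I) = Add(I, Mul(K, Add(I, K))))
Function('R')(j, c) = 5 (Function('R')(j, c) = Add(5, Pow(-5, 2), Mul(5, -5)) = Add(5, 25, -25) = 5)
Pow(Add(Function('R')(6, Function('f')(6, -1)), 16), 2) = Pow(Add(5, 16), 2) = Pow(21, 2) = 441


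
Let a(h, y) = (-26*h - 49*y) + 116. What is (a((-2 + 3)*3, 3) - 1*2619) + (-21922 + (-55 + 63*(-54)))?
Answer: -28107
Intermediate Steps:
a(h, y) = 116 - 49*y - 26*h (a(h, y) = (-49*y - 26*h) + 116 = 116 - 49*y - 26*h)
(a((-2 + 3)*3, 3) - 1*2619) + (-21922 + (-55 + 63*(-54))) = ((116 - 49*3 - 26*(-2 + 3)*3) - 1*2619) + (-21922 + (-55 + 63*(-54))) = ((116 - 147 - 26*3) - 2619) + (-21922 + (-55 - 3402)) = ((116 - 147 - 26*3) - 2619) + (-21922 - 3457) = ((116 - 147 - 78) - 2619) - 25379 = (-109 - 2619) - 25379 = -2728 - 25379 = -28107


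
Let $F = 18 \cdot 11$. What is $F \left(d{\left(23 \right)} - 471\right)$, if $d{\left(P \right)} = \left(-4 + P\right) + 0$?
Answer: $-89496$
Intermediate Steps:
$F = 198$
$d{\left(P \right)} = -4 + P$
$F \left(d{\left(23 \right)} - 471\right) = 198 \left(\left(-4 + 23\right) - 471\right) = 198 \left(19 - 471\right) = 198 \left(-452\right) = -89496$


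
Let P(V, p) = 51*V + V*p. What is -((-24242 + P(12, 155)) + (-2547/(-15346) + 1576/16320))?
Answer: 340759958879/15652920 ≈ 21770.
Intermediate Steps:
-((-24242 + P(12, 155)) + (-2547/(-15346) + 1576/16320)) = -((-24242 + 12*(51 + 155)) + (-2547/(-15346) + 1576/16320)) = -((-24242 + 12*206) + (-2547*(-1/15346) + 1576*(1/16320))) = -((-24242 + 2472) + (2547/15346 + 197/2040)) = -(-21770 + 4109521/15652920) = -1*(-340759958879/15652920) = 340759958879/15652920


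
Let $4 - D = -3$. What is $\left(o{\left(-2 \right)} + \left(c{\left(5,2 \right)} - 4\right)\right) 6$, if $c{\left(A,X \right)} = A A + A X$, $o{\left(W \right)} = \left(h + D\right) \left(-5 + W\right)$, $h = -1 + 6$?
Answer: $-318$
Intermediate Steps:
$D = 7$ ($D = 4 - -3 = 4 + 3 = 7$)
$h = 5$
$o{\left(W \right)} = -60 + 12 W$ ($o{\left(W \right)} = \left(5 + 7\right) \left(-5 + W\right) = 12 \left(-5 + W\right) = -60 + 12 W$)
$c{\left(A,X \right)} = A^{2} + A X$
$\left(o{\left(-2 \right)} + \left(c{\left(5,2 \right)} - 4\right)\right) 6 = \left(\left(-60 + 12 \left(-2\right)\right) + \left(5 \left(5 + 2\right) - 4\right)\right) 6 = \left(\left(-60 - 24\right) + \left(5 \cdot 7 - 4\right)\right) 6 = \left(-84 + \left(35 - 4\right)\right) 6 = \left(-84 + 31\right) 6 = \left(-53\right) 6 = -318$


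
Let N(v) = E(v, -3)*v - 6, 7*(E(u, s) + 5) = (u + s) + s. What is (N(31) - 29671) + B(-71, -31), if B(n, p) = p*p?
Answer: -201322/7 ≈ -28760.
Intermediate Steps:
B(n, p) = p²
E(u, s) = -5 + u/7 + 2*s/7 (E(u, s) = -5 + ((u + s) + s)/7 = -5 + ((s + u) + s)/7 = -5 + (u + 2*s)/7 = -5 + (u/7 + 2*s/7) = -5 + u/7 + 2*s/7)
N(v) = -6 + v*(-41/7 + v/7) (N(v) = (-5 + v/7 + (2/7)*(-3))*v - 6 = (-5 + v/7 - 6/7)*v - 6 = (-41/7 + v/7)*v - 6 = v*(-41/7 + v/7) - 6 = -6 + v*(-41/7 + v/7))
(N(31) - 29671) + B(-71, -31) = ((-6 + (⅐)*31*(-41 + 31)) - 29671) + (-31)² = ((-6 + (⅐)*31*(-10)) - 29671) + 961 = ((-6 - 310/7) - 29671) + 961 = (-352/7 - 29671) + 961 = -208049/7 + 961 = -201322/7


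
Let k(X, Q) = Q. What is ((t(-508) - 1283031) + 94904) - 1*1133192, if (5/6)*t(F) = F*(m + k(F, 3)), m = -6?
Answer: -11597451/5 ≈ -2.3195e+6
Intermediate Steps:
t(F) = -18*F/5 (t(F) = 6*(F*(-6 + 3))/5 = 6*(F*(-3))/5 = 6*(-3*F)/5 = -18*F/5)
((t(-508) - 1283031) + 94904) - 1*1133192 = ((-18/5*(-508) - 1283031) + 94904) - 1*1133192 = ((9144/5 - 1283031) + 94904) - 1133192 = (-6406011/5 + 94904) - 1133192 = -5931491/5 - 1133192 = -11597451/5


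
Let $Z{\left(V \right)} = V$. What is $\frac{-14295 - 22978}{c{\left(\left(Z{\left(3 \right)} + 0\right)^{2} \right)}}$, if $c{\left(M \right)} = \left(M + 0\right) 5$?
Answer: $- \frac{37273}{45} \approx -828.29$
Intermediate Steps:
$c{\left(M \right)} = 5 M$ ($c{\left(M \right)} = M 5 = 5 M$)
$\frac{-14295 - 22978}{c{\left(\left(Z{\left(3 \right)} + 0\right)^{2} \right)}} = \frac{-14295 - 22978}{5 \left(3 + 0\right)^{2}} = - \frac{37273}{5 \cdot 3^{2}} = - \frac{37273}{5 \cdot 9} = - \frac{37273}{45}$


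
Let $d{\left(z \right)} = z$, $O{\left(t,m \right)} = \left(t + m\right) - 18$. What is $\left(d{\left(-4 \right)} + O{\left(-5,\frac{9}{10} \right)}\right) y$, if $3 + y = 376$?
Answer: $- \frac{97353}{10} \approx -9735.3$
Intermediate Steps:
$O{\left(t,m \right)} = -18 + m + t$ ($O{\left(t,m \right)} = \left(m + t\right) - 18 = -18 + m + t$)
$y = 373$ ($y = -3 + 376 = 373$)
$\left(d{\left(-4 \right)} + O{\left(-5,\frac{9}{10} \right)}\right) y = \left(-4 - \left(23 - \frac{9}{10}\right)\right) 373 = \left(-4 - \frac{221}{10}\right) 373 = \left(- \frac{261}{10}\right) 373 = - \frac{97353}{10}$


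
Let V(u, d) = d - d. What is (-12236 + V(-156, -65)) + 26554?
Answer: 14318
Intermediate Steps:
V(u, d) = 0
(-12236 + V(-156, -65)) + 26554 = (-12236 + 0) + 26554 = -12236 + 26554 = 14318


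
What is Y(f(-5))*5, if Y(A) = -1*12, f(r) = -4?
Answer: -60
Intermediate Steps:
Y(A) = -12
Y(f(-5))*5 = -12*5 = -60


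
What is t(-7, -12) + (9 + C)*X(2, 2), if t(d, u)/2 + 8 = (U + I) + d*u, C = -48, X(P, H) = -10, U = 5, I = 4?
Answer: 560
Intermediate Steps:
t(d, u) = 2 + 2*d*u (t(d, u) = -16 + 2*((5 + 4) + d*u) = -16 + 2*(9 + d*u) = -16 + (18 + 2*d*u) = 2 + 2*d*u)
t(-7, -12) + (9 + C)*X(2, 2) = (2 + 2*(-7)*(-12)) + (9 - 48)*(-10) = (2 + 168) - 39*(-10) = 170 + 390 = 560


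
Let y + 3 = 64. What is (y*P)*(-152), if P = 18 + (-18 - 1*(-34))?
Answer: -315248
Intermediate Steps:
y = 61 (y = -3 + 64 = 61)
P = 34 (P = 18 + (-18 + 34) = 18 + 16 = 34)
(y*P)*(-152) = (61*34)*(-152) = 2074*(-152) = -315248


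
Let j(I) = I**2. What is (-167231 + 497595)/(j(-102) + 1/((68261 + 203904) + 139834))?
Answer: 136109637636/4286437597 ≈ 31.754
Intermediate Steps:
(-167231 + 497595)/(j(-102) + 1/((68261 + 203904) + 139834)) = (-167231 + 497595)/((-102)**2 + 1/((68261 + 203904) + 139834)) = 330364/(10404 + 1/(272165 + 139834)) = 330364/(10404 + 1/411999) = 330364/(4286437597/411999) = 330364*(411999/4286437597) = 136109637636/4286437597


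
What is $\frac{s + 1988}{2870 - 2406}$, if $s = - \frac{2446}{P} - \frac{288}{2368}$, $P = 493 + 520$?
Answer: $\frac{148834335}{34782368} \approx 4.279$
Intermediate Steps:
$P = 1013$
$s = - \frac{190121}{74962}$ ($s = - \frac{2446}{1013} - \frac{288}{2368} = \left(-2446\right) \frac{1}{1013} - \frac{9}{74} = - \frac{2446}{1013} - \frac{9}{74} = - \frac{190121}{74962} \approx -2.5362$)
$\frac{s + 1988}{2870 - 2406} = \frac{- \frac{190121}{74962} + 1988}{2870 - 2406} = \frac{148834335}{74962 \cdot 464} = \frac{148834335}{74962} \cdot \frac{1}{464} = \frac{148834335}{34782368}$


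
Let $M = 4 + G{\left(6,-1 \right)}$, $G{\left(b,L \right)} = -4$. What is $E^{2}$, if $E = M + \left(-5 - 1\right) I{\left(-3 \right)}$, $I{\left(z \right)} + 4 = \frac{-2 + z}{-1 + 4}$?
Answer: $1156$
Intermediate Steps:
$M = 0$ ($M = 4 - 4 = 0$)
$I{\left(z \right)} = - \frac{14}{3} + \frac{z}{3}$ ($I{\left(z \right)} = -4 + \frac{-2 + z}{-1 + 4} = -4 + \frac{-2 + z}{3} = -4 + \left(-2 + z\right) \frac{1}{3} = -4 + \left(- \frac{2}{3} + \frac{z}{3}\right) = - \frac{14}{3} + \frac{z}{3}$)
$E = 34$ ($E = 0 + \left(-5 - 1\right) \left(- \frac{14}{3} + \frac{1}{3} \left(-3\right)\right) = 0 + \left(-5 - 1\right) \left(- \frac{14}{3} - 1\right) = 0 - -34 = 0 + 34 = 34$)
$E^{2} = 34^{2} = 1156$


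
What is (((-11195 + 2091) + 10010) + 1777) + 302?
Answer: 2985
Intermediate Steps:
(((-11195 + 2091) + 10010) + 1777) + 302 = ((-9104 + 10010) + 1777) + 302 = (906 + 1777) + 302 = 2683 + 302 = 2985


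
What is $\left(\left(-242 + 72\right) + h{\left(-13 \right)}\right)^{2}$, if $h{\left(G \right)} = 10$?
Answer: $25600$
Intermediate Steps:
$\left(\left(-242 + 72\right) + h{\left(-13 \right)}\right)^{2} = \left(\left(-242 + 72\right) + 10\right)^{2} = \left(-170 + 10\right)^{2} = \left(-160\right)^{2} = 25600$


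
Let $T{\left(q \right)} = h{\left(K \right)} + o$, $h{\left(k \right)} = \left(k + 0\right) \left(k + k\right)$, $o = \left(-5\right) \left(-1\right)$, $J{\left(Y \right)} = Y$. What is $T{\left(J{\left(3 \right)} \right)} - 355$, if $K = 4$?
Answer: $-318$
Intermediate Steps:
$o = 5$
$h{\left(k \right)} = 2 k^{2}$ ($h{\left(k \right)} = k 2 k = 2 k^{2}$)
$T{\left(q \right)} = 37$ ($T{\left(q \right)} = 2 \cdot 4^{2} + 5 = 2 \cdot 16 + 5 = 32 + 5 = 37$)
$T{\left(J{\left(3 \right)} \right)} - 355 = 37 - 355 = -318$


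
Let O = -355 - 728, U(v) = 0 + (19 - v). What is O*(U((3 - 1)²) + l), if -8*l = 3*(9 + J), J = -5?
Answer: -29241/2 ≈ -14621.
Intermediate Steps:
U(v) = 19 - v
O = -1083
l = -3/2 (l = -3*(9 - 5)/8 = -3*4/8 = -⅛*12 = -3/2 ≈ -1.5000)
O*(U((3 - 1)²) + l) = -1083*((19 - (3 - 1)²) - 3/2) = -1083*((19 - 1*2²) - 3/2) = -1083*((19 - 1*4) - 3/2) = -1083*((19 - 4) - 3/2) = -1083*(15 - 3/2) = -1083*27/2 = -29241/2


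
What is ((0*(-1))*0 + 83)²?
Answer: 6889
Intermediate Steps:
((0*(-1))*0 + 83)² = (0*0 + 83)² = (0 + 83)² = 83² = 6889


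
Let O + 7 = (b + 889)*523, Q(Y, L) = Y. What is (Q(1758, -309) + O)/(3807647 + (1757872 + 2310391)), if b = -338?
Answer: 144962/3937955 ≈ 0.036811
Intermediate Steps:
O = 288166 (O = -7 + (-338 + 889)*523 = -7 + 551*523 = -7 + 288173 = 288166)
(Q(1758, -309) + O)/(3807647 + (1757872 + 2310391)) = (1758 + 288166)/(3807647 + (1757872 + 2310391)) = 289924/(3807647 + 4068263) = 289924/7875910 = 289924*(1/7875910) = 144962/3937955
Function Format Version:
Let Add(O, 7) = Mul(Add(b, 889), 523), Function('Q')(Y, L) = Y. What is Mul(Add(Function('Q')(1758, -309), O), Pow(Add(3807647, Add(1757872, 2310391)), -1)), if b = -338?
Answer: Rational(144962, 3937955) ≈ 0.036811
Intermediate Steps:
O = 288166 (O = Add(-7, Mul(Add(-338, 889), 523)) = Add(-7, Mul(551, 523)) = Add(-7, 288173) = 288166)
Mul(Add(Function('Q')(1758, -309), O), Pow(Add(3807647, Add(1757872, 2310391)), -1)) = Mul(Add(1758, 288166), Pow(Add(3807647, Add(1757872, 2310391)), -1)) = Mul(289924, Pow(Add(3807647, 4068263), -1)) = Mul(289924, Pow(7875910, -1)) = Mul(289924, Rational(1, 7875910)) = Rational(144962, 3937955)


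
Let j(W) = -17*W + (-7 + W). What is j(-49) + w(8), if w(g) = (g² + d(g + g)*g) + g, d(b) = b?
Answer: 977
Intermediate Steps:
w(g) = g + 3*g² (w(g) = (g² + (g + g)*g) + g = (g² + (2*g)*g) + g = (g² + 2*g²) + g = 3*g² + g = g + 3*g²)
j(W) = -7 - 16*W
j(-49) + w(8) = (-7 - 16*(-49)) + 8*(1 + 3*8) = (-7 + 784) + 8*(1 + 24) = 777 + 8*25 = 777 + 200 = 977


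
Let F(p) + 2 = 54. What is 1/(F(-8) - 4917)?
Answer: -1/4865 ≈ -0.00020555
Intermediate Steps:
F(p) = 52 (F(p) = -2 + 54 = 52)
1/(F(-8) - 4917) = 1/(52 - 4917) = 1/(-4865) = -1/4865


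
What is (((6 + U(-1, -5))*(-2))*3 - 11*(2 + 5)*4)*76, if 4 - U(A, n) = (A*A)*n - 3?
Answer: -31616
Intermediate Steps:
U(A, n) = 7 - n*A² (U(A, n) = 4 - ((A*A)*n - 3) = 4 - (A²*n - 3) = 4 - (n*A² - 3) = 4 - (-3 + n*A²) = 4 + (3 - n*A²) = 7 - n*A²)
(((6 + U(-1, -5))*(-2))*3 - 11*(2 + 5)*4)*76 = (((6 + (7 - 1*(-5)*(-1)²))*(-2))*3 - 11*(2 + 5)*4)*76 = (((6 + (7 - 1*(-5)*1))*(-2))*3 - 77*4)*76 = (((6 + (7 + 5))*(-2))*3 - 11*28)*76 = (((6 + 12)*(-2))*3 - 308)*76 = ((18*(-2))*3 - 308)*76 = (-36*3 - 308)*76 = (-108 - 308)*76 = -416*76 = -31616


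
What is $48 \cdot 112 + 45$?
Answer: $5421$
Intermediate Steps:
$48 \cdot 112 + 45 = 5376 + 45 = 5421$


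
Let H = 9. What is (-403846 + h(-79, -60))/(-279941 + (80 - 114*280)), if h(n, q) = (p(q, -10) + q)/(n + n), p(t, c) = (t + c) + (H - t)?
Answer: 63807607/49261398 ≈ 1.2953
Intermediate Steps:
p(t, c) = 9 + c (p(t, c) = (t + c) + (9 - t) = (c + t) + (9 - t) = 9 + c)
h(n, q) = (-1 + q)/(2*n) (h(n, q) = ((9 - 10) + q)/(n + n) = (-1 + q)/((2*n)) = (-1 + q)*(1/(2*n)) = (-1 + q)/(2*n))
(-403846 + h(-79, -60))/(-279941 + (80 - 114*280)) = (-403846 + (½)*(-1 - 60)/(-79))/(-279941 + (80 - 114*280)) = (-403846 + (½)*(-1/79)*(-61))/(-279941 + (80 - 31920)) = (-403846 + 61/158)/(-279941 - 31840) = -63807607/158/(-311781) = -63807607/158*(-1/311781) = 63807607/49261398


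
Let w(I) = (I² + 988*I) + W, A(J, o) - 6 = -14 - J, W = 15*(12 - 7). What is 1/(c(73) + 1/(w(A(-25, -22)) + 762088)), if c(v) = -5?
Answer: -779248/3896239 ≈ -0.20000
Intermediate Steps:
W = 75 (W = 15*5 = 75)
A(J, o) = -8 - J (A(J, o) = 6 + (-14 - J) = -8 - J)
w(I) = 75 + I² + 988*I (w(I) = (I² + 988*I) + 75 = 75 + I² + 988*I)
1/(c(73) + 1/(w(A(-25, -22)) + 762088)) = 1/(-5 + 1/((75 + (-8 - 1*(-25))² + 988*(-8 - 1*(-25))) + 762088)) = 1/(-5 + 1/((75 + (-8 + 25)² + 988*(-8 + 25)) + 762088)) = 1/(-5 + 1/((75 + 17² + 988*17) + 762088)) = 1/(-5 + 1/((75 + 289 + 16796) + 762088)) = 1/(-5 + 1/(17160 + 762088)) = 1/(-5 + 1/779248) = 1/(-3896239/779248) = -779248/3896239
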